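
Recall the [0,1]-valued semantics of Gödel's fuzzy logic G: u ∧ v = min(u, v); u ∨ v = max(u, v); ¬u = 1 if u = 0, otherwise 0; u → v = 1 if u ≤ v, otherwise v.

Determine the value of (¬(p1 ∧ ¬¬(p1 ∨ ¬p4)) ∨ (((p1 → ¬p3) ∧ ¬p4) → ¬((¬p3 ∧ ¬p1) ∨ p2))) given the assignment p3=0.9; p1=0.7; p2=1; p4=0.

1.00

¬p4: Gödel ¬ of 0 = 1 (operand is 0)
(p1 ∨ ¬p4) = max(0.7, 1) = 1
¬(p1 ∨ ¬p4): Gödel ¬ of 1 = 0 (operand ≠ 0)
¬¬(p1 ∨ ¬p4): Gödel ¬ of 0 = 1 (operand is 0)
(p1 ∧ ¬¬(p1 ∨ ¬p4)) = min(0.7, 1) = 0.7
¬(p1 ∧ ¬¬(p1 ∨ ¬p4)): Gödel ¬ of 0.7 = 0 (operand ≠ 0)
¬p3: Gödel ¬ of 0.9 = 0 (operand ≠ 0)
(p1 → ¬p3): 0.7 > 0, so result = 0
¬p4: Gödel ¬ of 0 = 1 (operand is 0)
((p1 → ¬p3) ∧ ¬p4) = min(0, 1) = 0
¬p3: Gödel ¬ of 0.9 = 0 (operand ≠ 0)
¬p1: Gödel ¬ of 0.7 = 0 (operand ≠ 0)
(¬p3 ∧ ¬p1) = min(0, 0) = 0
((¬p3 ∧ ¬p1) ∨ p2) = max(0, 1) = 1
¬((¬p3 ∧ ¬p1) ∨ p2): Gödel ¬ of 1 = 0 (operand ≠ 0)
(((p1 → ¬p3) ∧ ¬p4) → ¬((¬p3 ∧ ¬p1) ∨ p2)): 0 ≤ 0, so result = 1
(¬(p1 ∧ ¬¬(p1 ∨ ¬p4)) ∨ (((p1 → ¬p3) ∧ ¬p4) → ¬((¬p3 ∧ ¬p1) ∨ p2))) = max(0, 1) = 1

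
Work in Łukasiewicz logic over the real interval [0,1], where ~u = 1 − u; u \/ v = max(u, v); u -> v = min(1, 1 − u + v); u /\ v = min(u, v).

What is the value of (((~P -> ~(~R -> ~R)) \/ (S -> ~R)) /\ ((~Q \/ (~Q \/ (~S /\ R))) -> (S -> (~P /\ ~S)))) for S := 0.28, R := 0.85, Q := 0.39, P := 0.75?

0.87

~P: Łukasiewicz ¬ gives 1 − 0.75 = 0.25
~R: Łukasiewicz ¬ gives 1 − 0.85 = 0.15
~R: Łukasiewicz ¬ gives 1 − 0.85 = 0.15
(~R -> ~R): min(1, 1 − 0.15 + 0.15) = 1
~(~R -> ~R): Łukasiewicz ¬ gives 1 − 1 = 0
(~P -> ~(~R -> ~R)): min(1, 1 − 0.25 + 0) = 0.75
~R: Łukasiewicz ¬ gives 1 − 0.85 = 0.15
(S -> ~R): min(1, 1 − 0.28 + 0.15) = 0.87
((~P -> ~(~R -> ~R)) \/ (S -> ~R)) = max(0.75, 0.87) = 0.87
~Q: Łukasiewicz ¬ gives 1 − 0.39 = 0.61
~Q: Łukasiewicz ¬ gives 1 − 0.39 = 0.61
~S: Łukasiewicz ¬ gives 1 − 0.28 = 0.72
(~S /\ R) = min(0.72, 0.85) = 0.72
(~Q \/ (~S /\ R)) = max(0.61, 0.72) = 0.72
(~Q \/ (~Q \/ (~S /\ R))) = max(0.61, 0.72) = 0.72
~P: Łukasiewicz ¬ gives 1 − 0.75 = 0.25
~S: Łukasiewicz ¬ gives 1 − 0.28 = 0.72
(~P /\ ~S) = min(0.25, 0.72) = 0.25
(S -> (~P /\ ~S)): min(1, 1 − 0.28 + 0.25) = 0.97
((~Q \/ (~Q \/ (~S /\ R))) -> (S -> (~P /\ ~S))): min(1, 1 − 0.72 + 0.97) = 1
(((~P -> ~(~R -> ~R)) \/ (S -> ~R)) /\ ((~Q \/ (~Q \/ (~S /\ R))) -> (S -> (~P /\ ~S)))) = min(0.87, 1) = 0.87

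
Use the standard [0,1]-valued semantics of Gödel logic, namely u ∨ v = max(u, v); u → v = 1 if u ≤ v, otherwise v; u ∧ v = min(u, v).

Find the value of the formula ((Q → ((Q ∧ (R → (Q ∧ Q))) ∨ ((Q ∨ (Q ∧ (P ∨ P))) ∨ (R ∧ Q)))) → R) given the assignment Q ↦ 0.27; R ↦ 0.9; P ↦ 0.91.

(Q ∧ Q) = min(0.27, 0.27) = 0.27
(R → (Q ∧ Q)): 0.9 > 0.27, so result = 0.27
(Q ∧ (R → (Q ∧ Q))) = min(0.27, 0.27) = 0.27
(P ∨ P) = max(0.91, 0.91) = 0.91
(Q ∧ (P ∨ P)) = min(0.27, 0.91) = 0.27
(Q ∨ (Q ∧ (P ∨ P))) = max(0.27, 0.27) = 0.27
(R ∧ Q) = min(0.9, 0.27) = 0.27
((Q ∨ (Q ∧ (P ∨ P))) ∨ (R ∧ Q)) = max(0.27, 0.27) = 0.27
((Q ∧ (R → (Q ∧ Q))) ∨ ((Q ∨ (Q ∧ (P ∨ P))) ∨ (R ∧ Q))) = max(0.27, 0.27) = 0.27
(Q → ((Q ∧ (R → (Q ∧ Q))) ∨ ((Q ∨ (Q ∧ (P ∨ P))) ∨ (R ∧ Q)))): 0.27 ≤ 0.27, so result = 1
((Q → ((Q ∧ (R → (Q ∧ Q))) ∨ ((Q ∨ (Q ∧ (P ∨ P))) ∨ (R ∧ Q)))) → R): 1 > 0.9, so result = 0.9

0.90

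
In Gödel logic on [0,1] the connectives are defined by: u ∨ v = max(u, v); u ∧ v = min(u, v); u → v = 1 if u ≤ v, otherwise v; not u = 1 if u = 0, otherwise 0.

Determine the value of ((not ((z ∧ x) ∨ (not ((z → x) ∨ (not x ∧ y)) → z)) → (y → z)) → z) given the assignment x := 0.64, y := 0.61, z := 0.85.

(z ∧ x) = min(0.85, 0.64) = 0.64
(z → x): 0.85 > 0.64, so result = 0.64
not x: Gödel ¬ of 0.64 = 0 (operand ≠ 0)
(not x ∧ y) = min(0, 0.61) = 0
((z → x) ∨ (not x ∧ y)) = max(0.64, 0) = 0.64
not ((z → x) ∨ (not x ∧ y)): Gödel ¬ of 0.64 = 0 (operand ≠ 0)
(not ((z → x) ∨ (not x ∧ y)) → z): 0 ≤ 0.85, so result = 1
((z ∧ x) ∨ (not ((z → x) ∨ (not x ∧ y)) → z)) = max(0.64, 1) = 1
not ((z ∧ x) ∨ (not ((z → x) ∨ (not x ∧ y)) → z)): Gödel ¬ of 1 = 0 (operand ≠ 0)
(y → z): 0.61 ≤ 0.85, so result = 1
(not ((z ∧ x) ∨ (not ((z → x) ∨ (not x ∧ y)) → z)) → (y → z)): 0 ≤ 1, so result = 1
((not ((z ∧ x) ∨ (not ((z → x) ∨ (not x ∧ y)) → z)) → (y → z)) → z): 1 > 0.85, so result = 0.85

0.85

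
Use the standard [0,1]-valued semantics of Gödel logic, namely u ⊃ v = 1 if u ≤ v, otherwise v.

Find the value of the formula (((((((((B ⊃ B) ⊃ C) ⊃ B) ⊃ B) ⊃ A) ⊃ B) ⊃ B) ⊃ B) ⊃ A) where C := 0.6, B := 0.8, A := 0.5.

(B ⊃ B): 0.8 ≤ 0.8, so result = 1
((B ⊃ B) ⊃ C): 1 > 0.6, so result = 0.6
(((B ⊃ B) ⊃ C) ⊃ B): 0.6 ≤ 0.8, so result = 1
((((B ⊃ B) ⊃ C) ⊃ B) ⊃ B): 1 > 0.8, so result = 0.8
(((((B ⊃ B) ⊃ C) ⊃ B) ⊃ B) ⊃ A): 0.8 > 0.5, so result = 0.5
((((((B ⊃ B) ⊃ C) ⊃ B) ⊃ B) ⊃ A) ⊃ B): 0.5 ≤ 0.8, so result = 1
(((((((B ⊃ B) ⊃ C) ⊃ B) ⊃ B) ⊃ A) ⊃ B) ⊃ B): 1 > 0.8, so result = 0.8
((((((((B ⊃ B) ⊃ C) ⊃ B) ⊃ B) ⊃ A) ⊃ B) ⊃ B) ⊃ B): 0.8 ≤ 0.8, so result = 1
(((((((((B ⊃ B) ⊃ C) ⊃ B) ⊃ B) ⊃ A) ⊃ B) ⊃ B) ⊃ B) ⊃ A): 1 > 0.5, so result = 0.5

0.50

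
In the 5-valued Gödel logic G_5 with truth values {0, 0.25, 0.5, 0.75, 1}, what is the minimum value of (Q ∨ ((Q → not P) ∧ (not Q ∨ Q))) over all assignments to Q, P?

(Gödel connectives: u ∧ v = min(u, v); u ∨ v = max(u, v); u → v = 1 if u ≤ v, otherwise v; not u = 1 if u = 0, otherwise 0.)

0.25

The minimum is attained at Q = 0.25, P = 0:
  not P: Gödel ¬ of 0 = 1 (operand is 0)
  (Q → not P): 0.25 ≤ 1, so result = 1
  not Q: Gödel ¬ of 0.25 = 0 (operand ≠ 0)
  (not Q ∨ Q) = max(0, 0.25) = 0.25
  ((Q → not P) ∧ (not Q ∨ Q)) = min(1, 0.25) = 0.25
  (Q ∨ ((Q → not P) ∧ (not Q ∨ Q))) = max(0.25, 0.25) = 0.25
Checking all 25 assignments confirms none give a value below 0.25.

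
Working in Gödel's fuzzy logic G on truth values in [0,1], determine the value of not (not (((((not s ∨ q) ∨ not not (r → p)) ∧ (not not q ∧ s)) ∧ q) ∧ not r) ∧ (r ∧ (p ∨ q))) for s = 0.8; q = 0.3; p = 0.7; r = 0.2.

0.00

not s: Gödel ¬ of 0.8 = 0 (operand ≠ 0)
(not s ∨ q) = max(0, 0.3) = 0.3
(r → p): 0.2 ≤ 0.7, so result = 1
not (r → p): Gödel ¬ of 1 = 0 (operand ≠ 0)
not not (r → p): Gödel ¬ of 0 = 1 (operand is 0)
((not s ∨ q) ∨ not not (r → p)) = max(0.3, 1) = 1
not q: Gödel ¬ of 0.3 = 0 (operand ≠ 0)
not not q: Gödel ¬ of 0 = 1 (operand is 0)
(not not q ∧ s) = min(1, 0.8) = 0.8
(((not s ∨ q) ∨ not not (r → p)) ∧ (not not q ∧ s)) = min(1, 0.8) = 0.8
((((not s ∨ q) ∨ not not (r → p)) ∧ (not not q ∧ s)) ∧ q) = min(0.8, 0.3) = 0.3
not r: Gödel ¬ of 0.2 = 0 (operand ≠ 0)
(((((not s ∨ q) ∨ not not (r → p)) ∧ (not not q ∧ s)) ∧ q) ∧ not r) = min(0.3, 0) = 0
not (((((not s ∨ q) ∨ not not (r → p)) ∧ (not not q ∧ s)) ∧ q) ∧ not r): Gödel ¬ of 0 = 1 (operand is 0)
(p ∨ q) = max(0.7, 0.3) = 0.7
(r ∧ (p ∨ q)) = min(0.2, 0.7) = 0.2
(not (((((not s ∨ q) ∨ not not (r → p)) ∧ (not not q ∧ s)) ∧ q) ∧ not r) ∧ (r ∧ (p ∨ q))) = min(1, 0.2) = 0.2
not (not (((((not s ∨ q) ∨ not not (r → p)) ∧ (not not q ∧ s)) ∧ q) ∧ not r) ∧ (r ∧ (p ∨ q))): Gödel ¬ of 0.2 = 0 (operand ≠ 0)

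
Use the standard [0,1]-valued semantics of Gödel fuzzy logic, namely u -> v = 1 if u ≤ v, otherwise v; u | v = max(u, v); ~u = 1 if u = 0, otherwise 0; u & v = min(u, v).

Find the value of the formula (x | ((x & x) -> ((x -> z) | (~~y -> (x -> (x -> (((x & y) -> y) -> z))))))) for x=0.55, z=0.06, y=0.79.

(x & x) = min(0.55, 0.55) = 0.55
(x -> z): 0.55 > 0.06, so result = 0.06
~y: Gödel ¬ of 0.79 = 0 (operand ≠ 0)
~~y: Gödel ¬ of 0 = 1 (operand is 0)
(x & y) = min(0.55, 0.79) = 0.55
((x & y) -> y): 0.55 ≤ 0.79, so result = 1
(((x & y) -> y) -> z): 1 > 0.06, so result = 0.06
(x -> (((x & y) -> y) -> z)): 0.55 > 0.06, so result = 0.06
(x -> (x -> (((x & y) -> y) -> z))): 0.55 > 0.06, so result = 0.06
(~~y -> (x -> (x -> (((x & y) -> y) -> z)))): 1 > 0.06, so result = 0.06
((x -> z) | (~~y -> (x -> (x -> (((x & y) -> y) -> z))))) = max(0.06, 0.06) = 0.06
((x & x) -> ((x -> z) | (~~y -> (x -> (x -> (((x & y) -> y) -> z)))))): 0.55 > 0.06, so result = 0.06
(x | ((x & x) -> ((x -> z) | (~~y -> (x -> (x -> (((x & y) -> y) -> z))))))) = max(0.55, 0.06) = 0.55

0.55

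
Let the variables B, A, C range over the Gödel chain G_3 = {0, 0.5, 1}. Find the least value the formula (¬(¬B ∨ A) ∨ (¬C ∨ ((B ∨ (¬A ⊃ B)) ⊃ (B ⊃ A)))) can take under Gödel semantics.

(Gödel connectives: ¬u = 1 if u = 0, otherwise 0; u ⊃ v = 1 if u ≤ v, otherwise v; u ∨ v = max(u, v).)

0.50

The minimum is attained at B = 1, A = 0.5, C = 0.5:
  ¬B: Gödel ¬ of 1 = 0 (operand ≠ 0)
  (¬B ∨ A) = max(0, 0.5) = 0.5
  ¬(¬B ∨ A): Gödel ¬ of 0.5 = 0 (operand ≠ 0)
  ¬C: Gödel ¬ of 0.5 = 0 (operand ≠ 0)
  ¬A: Gödel ¬ of 0.5 = 0 (operand ≠ 0)
  (¬A ⊃ B): 0 ≤ 1, so result = 1
  (B ∨ (¬A ⊃ B)) = max(1, 1) = 1
  (B ⊃ A): 1 > 0.5, so result = 0.5
  ((B ∨ (¬A ⊃ B)) ⊃ (B ⊃ A)): 1 > 0.5, so result = 0.5
  (¬C ∨ ((B ∨ (¬A ⊃ B)) ⊃ (B ⊃ A))) = max(0, 0.5) = 0.5
  (¬(¬B ∨ A) ∨ (¬C ∨ ((B ∨ (¬A ⊃ B)) ⊃ (B ⊃ A)))) = max(0, 0.5) = 0.5
Checking all 27 assignments confirms none give a value below 0.50.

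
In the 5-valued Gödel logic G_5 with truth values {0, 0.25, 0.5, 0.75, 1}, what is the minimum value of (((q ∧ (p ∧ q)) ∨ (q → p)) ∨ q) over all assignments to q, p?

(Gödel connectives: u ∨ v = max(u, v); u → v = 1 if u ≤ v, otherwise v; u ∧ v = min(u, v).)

The minimum is attained at q = 0.25, p = 0:
  (p ∧ q) = min(0, 0.25) = 0
  (q ∧ (p ∧ q)) = min(0.25, 0) = 0
  (q → p): 0.25 > 0, so result = 0
  ((q ∧ (p ∧ q)) ∨ (q → p)) = max(0, 0) = 0
  (((q ∧ (p ∧ q)) ∨ (q → p)) ∨ q) = max(0, 0.25) = 0.25
Checking all 25 assignments confirms none give a value below 0.25.

0.25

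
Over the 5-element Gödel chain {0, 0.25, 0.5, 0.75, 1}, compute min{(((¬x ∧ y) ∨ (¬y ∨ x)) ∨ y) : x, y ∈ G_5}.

0.25

The minimum is attained at x = 0, y = 0.25:
  ¬x: Gödel ¬ of 0 = 1 (operand is 0)
  (¬x ∧ y) = min(1, 0.25) = 0.25
  ¬y: Gödel ¬ of 0.25 = 0 (operand ≠ 0)
  (¬y ∨ x) = max(0, 0) = 0
  ((¬x ∧ y) ∨ (¬y ∨ x)) = max(0.25, 0) = 0.25
  (((¬x ∧ y) ∨ (¬y ∨ x)) ∨ y) = max(0.25, 0.25) = 0.25
Checking all 25 assignments confirms none give a value below 0.25.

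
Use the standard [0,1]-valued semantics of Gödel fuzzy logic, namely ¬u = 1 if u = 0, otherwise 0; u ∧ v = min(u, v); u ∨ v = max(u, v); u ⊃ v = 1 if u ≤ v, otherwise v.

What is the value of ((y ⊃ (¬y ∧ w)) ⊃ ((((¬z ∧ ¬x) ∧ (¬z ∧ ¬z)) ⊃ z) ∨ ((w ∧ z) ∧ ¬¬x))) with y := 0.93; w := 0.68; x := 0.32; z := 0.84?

1.00

¬y: Gödel ¬ of 0.93 = 0 (operand ≠ 0)
(¬y ∧ w) = min(0, 0.68) = 0
(y ⊃ (¬y ∧ w)): 0.93 > 0, so result = 0
¬z: Gödel ¬ of 0.84 = 0 (operand ≠ 0)
¬x: Gödel ¬ of 0.32 = 0 (operand ≠ 0)
(¬z ∧ ¬x) = min(0, 0) = 0
¬z: Gödel ¬ of 0.84 = 0 (operand ≠ 0)
¬z: Gödel ¬ of 0.84 = 0 (operand ≠ 0)
(¬z ∧ ¬z) = min(0, 0) = 0
((¬z ∧ ¬x) ∧ (¬z ∧ ¬z)) = min(0, 0) = 0
(((¬z ∧ ¬x) ∧ (¬z ∧ ¬z)) ⊃ z): 0 ≤ 0.84, so result = 1
(w ∧ z) = min(0.68, 0.84) = 0.68
¬x: Gödel ¬ of 0.32 = 0 (operand ≠ 0)
¬¬x: Gödel ¬ of 0 = 1 (operand is 0)
((w ∧ z) ∧ ¬¬x) = min(0.68, 1) = 0.68
((((¬z ∧ ¬x) ∧ (¬z ∧ ¬z)) ⊃ z) ∨ ((w ∧ z) ∧ ¬¬x)) = max(1, 0.68) = 1
((y ⊃ (¬y ∧ w)) ⊃ ((((¬z ∧ ¬x) ∧ (¬z ∧ ¬z)) ⊃ z) ∨ ((w ∧ z) ∧ ¬¬x))): 0 ≤ 1, so result = 1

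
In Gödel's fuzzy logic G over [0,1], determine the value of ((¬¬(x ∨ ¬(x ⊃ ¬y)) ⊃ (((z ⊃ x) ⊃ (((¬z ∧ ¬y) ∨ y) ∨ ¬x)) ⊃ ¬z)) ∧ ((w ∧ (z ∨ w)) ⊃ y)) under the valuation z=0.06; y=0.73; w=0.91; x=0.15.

¬y: Gödel ¬ of 0.73 = 0 (operand ≠ 0)
(x ⊃ ¬y): 0.15 > 0, so result = 0
¬(x ⊃ ¬y): Gödel ¬ of 0 = 1 (operand is 0)
(x ∨ ¬(x ⊃ ¬y)) = max(0.15, 1) = 1
¬(x ∨ ¬(x ⊃ ¬y)): Gödel ¬ of 1 = 0 (operand ≠ 0)
¬¬(x ∨ ¬(x ⊃ ¬y)): Gödel ¬ of 0 = 1 (operand is 0)
(z ⊃ x): 0.06 ≤ 0.15, so result = 1
¬z: Gödel ¬ of 0.06 = 0 (operand ≠ 0)
¬y: Gödel ¬ of 0.73 = 0 (operand ≠ 0)
(¬z ∧ ¬y) = min(0, 0) = 0
((¬z ∧ ¬y) ∨ y) = max(0, 0.73) = 0.73
¬x: Gödel ¬ of 0.15 = 0 (operand ≠ 0)
(((¬z ∧ ¬y) ∨ y) ∨ ¬x) = max(0.73, 0) = 0.73
((z ⊃ x) ⊃ (((¬z ∧ ¬y) ∨ y) ∨ ¬x)): 1 > 0.73, so result = 0.73
¬z: Gödel ¬ of 0.06 = 0 (operand ≠ 0)
(((z ⊃ x) ⊃ (((¬z ∧ ¬y) ∨ y) ∨ ¬x)) ⊃ ¬z): 0.73 > 0, so result = 0
(¬¬(x ∨ ¬(x ⊃ ¬y)) ⊃ (((z ⊃ x) ⊃ (((¬z ∧ ¬y) ∨ y) ∨ ¬x)) ⊃ ¬z)): 1 > 0, so result = 0
(z ∨ w) = max(0.06, 0.91) = 0.91
(w ∧ (z ∨ w)) = min(0.91, 0.91) = 0.91
((w ∧ (z ∨ w)) ⊃ y): 0.91 > 0.73, so result = 0.73
((¬¬(x ∨ ¬(x ⊃ ¬y)) ⊃ (((z ⊃ x) ⊃ (((¬z ∧ ¬y) ∨ y) ∨ ¬x)) ⊃ ¬z)) ∧ ((w ∧ (z ∨ w)) ⊃ y)) = min(0, 0.73) = 0

0.00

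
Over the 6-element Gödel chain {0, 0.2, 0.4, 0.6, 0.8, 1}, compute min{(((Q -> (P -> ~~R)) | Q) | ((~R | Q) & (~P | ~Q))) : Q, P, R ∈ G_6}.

The minimum is attained at Q = 0.2, P = 0.2, R = 0:
  ~R: Gödel ¬ of 0 = 1 (operand is 0)
  ~~R: Gödel ¬ of 1 = 0 (operand ≠ 0)
  (P -> ~~R): 0.2 > 0, so result = 0
  (Q -> (P -> ~~R)): 0.2 > 0, so result = 0
  ((Q -> (P -> ~~R)) | Q) = max(0, 0.2) = 0.2
  ~R: Gödel ¬ of 0 = 1 (operand is 0)
  (~R | Q) = max(1, 0.2) = 1
  ~P: Gödel ¬ of 0.2 = 0 (operand ≠ 0)
  ~Q: Gödel ¬ of 0.2 = 0 (operand ≠ 0)
  (~P | ~Q) = max(0, 0) = 0
  ((~R | Q) & (~P | ~Q)) = min(1, 0) = 0
  (((Q -> (P -> ~~R)) | Q) | ((~R | Q) & (~P | ~Q))) = max(0.2, 0) = 0.2
Checking all 216 assignments confirms none give a value below 0.20.

0.20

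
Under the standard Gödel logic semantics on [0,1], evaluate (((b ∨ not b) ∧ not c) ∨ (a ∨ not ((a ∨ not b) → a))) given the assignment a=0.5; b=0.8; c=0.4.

0.50

not b: Gödel ¬ of 0.8 = 0 (operand ≠ 0)
(b ∨ not b) = max(0.8, 0) = 0.8
not c: Gödel ¬ of 0.4 = 0 (operand ≠ 0)
((b ∨ not b) ∧ not c) = min(0.8, 0) = 0
not b: Gödel ¬ of 0.8 = 0 (operand ≠ 0)
(a ∨ not b) = max(0.5, 0) = 0.5
((a ∨ not b) → a): 0.5 ≤ 0.5, so result = 1
not ((a ∨ not b) → a): Gödel ¬ of 1 = 0 (operand ≠ 0)
(a ∨ not ((a ∨ not b) → a)) = max(0.5, 0) = 0.5
(((b ∨ not b) ∧ not c) ∨ (a ∨ not ((a ∨ not b) → a))) = max(0, 0.5) = 0.5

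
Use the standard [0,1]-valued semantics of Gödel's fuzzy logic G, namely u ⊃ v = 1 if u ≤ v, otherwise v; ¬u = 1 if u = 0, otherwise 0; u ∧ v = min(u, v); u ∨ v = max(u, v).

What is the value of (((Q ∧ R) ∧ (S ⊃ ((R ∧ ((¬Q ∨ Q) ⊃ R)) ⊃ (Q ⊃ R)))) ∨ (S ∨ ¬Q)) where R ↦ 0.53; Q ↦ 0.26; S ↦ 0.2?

(Q ∧ R) = min(0.26, 0.53) = 0.26
¬Q: Gödel ¬ of 0.26 = 0 (operand ≠ 0)
(¬Q ∨ Q) = max(0, 0.26) = 0.26
((¬Q ∨ Q) ⊃ R): 0.26 ≤ 0.53, so result = 1
(R ∧ ((¬Q ∨ Q) ⊃ R)) = min(0.53, 1) = 0.53
(Q ⊃ R): 0.26 ≤ 0.53, so result = 1
((R ∧ ((¬Q ∨ Q) ⊃ R)) ⊃ (Q ⊃ R)): 0.53 ≤ 1, so result = 1
(S ⊃ ((R ∧ ((¬Q ∨ Q) ⊃ R)) ⊃ (Q ⊃ R))): 0.2 ≤ 1, so result = 1
((Q ∧ R) ∧ (S ⊃ ((R ∧ ((¬Q ∨ Q) ⊃ R)) ⊃ (Q ⊃ R)))) = min(0.26, 1) = 0.26
¬Q: Gödel ¬ of 0.26 = 0 (operand ≠ 0)
(S ∨ ¬Q) = max(0.2, 0) = 0.2
(((Q ∧ R) ∧ (S ⊃ ((R ∧ ((¬Q ∨ Q) ⊃ R)) ⊃ (Q ⊃ R)))) ∨ (S ∨ ¬Q)) = max(0.26, 0.2) = 0.26

0.26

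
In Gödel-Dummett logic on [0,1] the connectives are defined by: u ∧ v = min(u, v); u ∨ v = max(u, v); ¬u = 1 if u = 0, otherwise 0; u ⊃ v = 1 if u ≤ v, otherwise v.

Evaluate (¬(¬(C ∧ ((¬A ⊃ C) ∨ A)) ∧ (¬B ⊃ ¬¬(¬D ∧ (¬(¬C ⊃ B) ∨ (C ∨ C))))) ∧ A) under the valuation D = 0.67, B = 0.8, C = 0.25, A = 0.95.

¬A: Gödel ¬ of 0.95 = 0 (operand ≠ 0)
(¬A ⊃ C): 0 ≤ 0.25, so result = 1
((¬A ⊃ C) ∨ A) = max(1, 0.95) = 1
(C ∧ ((¬A ⊃ C) ∨ A)) = min(0.25, 1) = 0.25
¬(C ∧ ((¬A ⊃ C) ∨ A)): Gödel ¬ of 0.25 = 0 (operand ≠ 0)
¬B: Gödel ¬ of 0.8 = 0 (operand ≠ 0)
¬D: Gödel ¬ of 0.67 = 0 (operand ≠ 0)
¬C: Gödel ¬ of 0.25 = 0 (operand ≠ 0)
(¬C ⊃ B): 0 ≤ 0.8, so result = 1
¬(¬C ⊃ B): Gödel ¬ of 1 = 0 (operand ≠ 0)
(C ∨ C) = max(0.25, 0.25) = 0.25
(¬(¬C ⊃ B) ∨ (C ∨ C)) = max(0, 0.25) = 0.25
(¬D ∧ (¬(¬C ⊃ B) ∨ (C ∨ C))) = min(0, 0.25) = 0
¬(¬D ∧ (¬(¬C ⊃ B) ∨ (C ∨ C))): Gödel ¬ of 0 = 1 (operand is 0)
¬¬(¬D ∧ (¬(¬C ⊃ B) ∨ (C ∨ C))): Gödel ¬ of 1 = 0 (operand ≠ 0)
(¬B ⊃ ¬¬(¬D ∧ (¬(¬C ⊃ B) ∨ (C ∨ C)))): 0 ≤ 0, so result = 1
(¬(C ∧ ((¬A ⊃ C) ∨ A)) ∧ (¬B ⊃ ¬¬(¬D ∧ (¬(¬C ⊃ B) ∨ (C ∨ C))))) = min(0, 1) = 0
¬(¬(C ∧ ((¬A ⊃ C) ∨ A)) ∧ (¬B ⊃ ¬¬(¬D ∧ (¬(¬C ⊃ B) ∨ (C ∨ C))))): Gödel ¬ of 0 = 1 (operand is 0)
(¬(¬(C ∧ ((¬A ⊃ C) ∨ A)) ∧ (¬B ⊃ ¬¬(¬D ∧ (¬(¬C ⊃ B) ∨ (C ∨ C))))) ∧ A) = min(1, 0.95) = 0.95

0.95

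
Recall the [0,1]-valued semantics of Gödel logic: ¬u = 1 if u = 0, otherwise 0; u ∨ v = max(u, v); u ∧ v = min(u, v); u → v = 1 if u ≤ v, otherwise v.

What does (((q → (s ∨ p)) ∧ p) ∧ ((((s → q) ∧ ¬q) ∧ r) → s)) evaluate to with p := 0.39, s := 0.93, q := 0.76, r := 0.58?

(s ∨ p) = max(0.93, 0.39) = 0.93
(q → (s ∨ p)): 0.76 ≤ 0.93, so result = 1
((q → (s ∨ p)) ∧ p) = min(1, 0.39) = 0.39
(s → q): 0.93 > 0.76, so result = 0.76
¬q: Gödel ¬ of 0.76 = 0 (operand ≠ 0)
((s → q) ∧ ¬q) = min(0.76, 0) = 0
(((s → q) ∧ ¬q) ∧ r) = min(0, 0.58) = 0
((((s → q) ∧ ¬q) ∧ r) → s): 0 ≤ 0.93, so result = 1
(((q → (s ∨ p)) ∧ p) ∧ ((((s → q) ∧ ¬q) ∧ r) → s)) = min(0.39, 1) = 0.39

0.39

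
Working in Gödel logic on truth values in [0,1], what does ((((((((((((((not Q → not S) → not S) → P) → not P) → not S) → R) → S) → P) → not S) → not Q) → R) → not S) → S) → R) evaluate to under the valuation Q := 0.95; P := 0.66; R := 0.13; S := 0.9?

not Q: Gödel ¬ of 0.95 = 0 (operand ≠ 0)
not S: Gödel ¬ of 0.9 = 0 (operand ≠ 0)
(not Q → not S): 0 ≤ 0, so result = 1
not S: Gödel ¬ of 0.9 = 0 (operand ≠ 0)
((not Q → not S) → not S): 1 > 0, so result = 0
(((not Q → not S) → not S) → P): 0 ≤ 0.66, so result = 1
not P: Gödel ¬ of 0.66 = 0 (operand ≠ 0)
((((not Q → not S) → not S) → P) → not P): 1 > 0, so result = 0
not S: Gödel ¬ of 0.9 = 0 (operand ≠ 0)
(((((not Q → not S) → not S) → P) → not P) → not S): 0 ≤ 0, so result = 1
((((((not Q → not S) → not S) → P) → not P) → not S) → R): 1 > 0.13, so result = 0.13
(((((((not Q → not S) → not S) → P) → not P) → not S) → R) → S): 0.13 ≤ 0.9, so result = 1
((((((((not Q → not S) → not S) → P) → not P) → not S) → R) → S) → P): 1 > 0.66, so result = 0.66
not S: Gödel ¬ of 0.9 = 0 (operand ≠ 0)
(((((((((not Q → not S) → not S) → P) → not P) → not S) → R) → S) → P) → not S): 0.66 > 0, so result = 0
not Q: Gödel ¬ of 0.95 = 0 (operand ≠ 0)
((((((((((not Q → not S) → not S) → P) → not P) → not S) → R) → S) → P) → not S) → not Q): 0 ≤ 0, so result = 1
(((((((((((not Q → not S) → not S) → P) → not P) → not S) → R) → S) → P) → not S) → not Q) → R): 1 > 0.13, so result = 0.13
not S: Gödel ¬ of 0.9 = 0 (operand ≠ 0)
((((((((((((not Q → not S) → not S) → P) → not P) → not S) → R) → S) → P) → not S) → not Q) → R) → not S): 0.13 > 0, so result = 0
(((((((((((((not Q → not S) → not S) → P) → not P) → not S) → R) → S) → P) → not S) → not Q) → R) → not S) → S): 0 ≤ 0.9, so result = 1
((((((((((((((not Q → not S) → not S) → P) → not P) → not S) → R) → S) → P) → not S) → not Q) → R) → not S) → S) → R): 1 > 0.13, so result = 0.13

0.13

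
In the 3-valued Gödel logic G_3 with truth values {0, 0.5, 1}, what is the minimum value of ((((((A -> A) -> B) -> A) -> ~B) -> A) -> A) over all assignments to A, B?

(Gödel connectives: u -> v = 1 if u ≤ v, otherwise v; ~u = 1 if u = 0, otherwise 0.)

The minimum is attained at A = 0.5, B = 0.5:
  (A -> A): 0.5 ≤ 0.5, so result = 1
  ((A -> A) -> B): 1 > 0.5, so result = 0.5
  (((A -> A) -> B) -> A): 0.5 ≤ 0.5, so result = 1
  ~B: Gödel ¬ of 0.5 = 0 (operand ≠ 0)
  ((((A -> A) -> B) -> A) -> ~B): 1 > 0, so result = 0
  (((((A -> A) -> B) -> A) -> ~B) -> A): 0 ≤ 0.5, so result = 1
  ((((((A -> A) -> B) -> A) -> ~B) -> A) -> A): 1 > 0.5, so result = 0.5
Checking all 9 assignments confirms none give a value below 0.50.

0.50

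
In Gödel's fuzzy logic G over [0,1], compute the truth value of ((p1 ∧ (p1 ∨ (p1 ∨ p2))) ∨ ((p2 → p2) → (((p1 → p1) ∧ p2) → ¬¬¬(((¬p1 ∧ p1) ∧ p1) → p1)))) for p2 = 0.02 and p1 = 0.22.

(p1 ∨ p2) = max(0.22, 0.02) = 0.22
(p1 ∨ (p1 ∨ p2)) = max(0.22, 0.22) = 0.22
(p1 ∧ (p1 ∨ (p1 ∨ p2))) = min(0.22, 0.22) = 0.22
(p2 → p2): 0.02 ≤ 0.02, so result = 1
(p1 → p1): 0.22 ≤ 0.22, so result = 1
((p1 → p1) ∧ p2) = min(1, 0.02) = 0.02
¬p1: Gödel ¬ of 0.22 = 0 (operand ≠ 0)
(¬p1 ∧ p1) = min(0, 0.22) = 0
((¬p1 ∧ p1) ∧ p1) = min(0, 0.22) = 0
(((¬p1 ∧ p1) ∧ p1) → p1): 0 ≤ 0.22, so result = 1
¬(((¬p1 ∧ p1) ∧ p1) → p1): Gödel ¬ of 1 = 0 (operand ≠ 0)
¬¬(((¬p1 ∧ p1) ∧ p1) → p1): Gödel ¬ of 0 = 1 (operand is 0)
¬¬¬(((¬p1 ∧ p1) ∧ p1) → p1): Gödel ¬ of 1 = 0 (operand ≠ 0)
(((p1 → p1) ∧ p2) → ¬¬¬(((¬p1 ∧ p1) ∧ p1) → p1)): 0.02 > 0, so result = 0
((p2 → p2) → (((p1 → p1) ∧ p2) → ¬¬¬(((¬p1 ∧ p1) ∧ p1) → p1))): 1 > 0, so result = 0
((p1 ∧ (p1 ∨ (p1 ∨ p2))) ∨ ((p2 → p2) → (((p1 → p1) ∧ p2) → ¬¬¬(((¬p1 ∧ p1) ∧ p1) → p1)))) = max(0.22, 0) = 0.22

0.22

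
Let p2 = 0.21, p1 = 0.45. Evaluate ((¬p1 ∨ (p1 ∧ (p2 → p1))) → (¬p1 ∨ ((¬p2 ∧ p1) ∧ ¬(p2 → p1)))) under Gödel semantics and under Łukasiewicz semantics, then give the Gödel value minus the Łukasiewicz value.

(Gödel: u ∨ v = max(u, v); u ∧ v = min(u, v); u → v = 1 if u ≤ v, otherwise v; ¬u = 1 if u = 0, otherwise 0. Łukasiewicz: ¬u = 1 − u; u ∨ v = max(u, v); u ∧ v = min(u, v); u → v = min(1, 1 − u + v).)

Gödel evaluation:
  ¬p1: Gödel ¬ of 0.45 = 0 (operand ≠ 0)
  (p2 → p1): 0.21 ≤ 0.45, so result = 1
  (p1 ∧ (p2 → p1)) = min(0.45, 1) = 0.45
  (¬p1 ∨ (p1 ∧ (p2 → p1))) = max(0, 0.45) = 0.45
  ¬p1: Gödel ¬ of 0.45 = 0 (operand ≠ 0)
  ¬p2: Gödel ¬ of 0.21 = 0 (operand ≠ 0)
  (¬p2 ∧ p1) = min(0, 0.45) = 0
  (p2 → p1): 0.21 ≤ 0.45, so result = 1
  ¬(p2 → p1): Gödel ¬ of 1 = 0 (operand ≠ 0)
  ((¬p2 ∧ p1) ∧ ¬(p2 → p1)) = min(0, 0) = 0
  (¬p1 ∨ ((¬p2 ∧ p1) ∧ ¬(p2 → p1))) = max(0, 0) = 0
  ((¬p1 ∨ (p1 ∧ (p2 → p1))) → (¬p1 ∨ ((¬p2 ∧ p1) ∧ ¬(p2 → p1)))): 0.45 > 0, so result = 0
  Gödel value = 0
Łukasiewicz evaluation:
  ¬p1: Łukasiewicz ¬ gives 1 − 0.45 = 0.55
  (p2 → p1): min(1, 1 − 0.21 + 0.45) = 1
  (p1 ∧ (p2 → p1)) = min(0.45, 1) = 0.45
  (¬p1 ∨ (p1 ∧ (p2 → p1))) = max(0.55, 0.45) = 0.55
  ¬p1: Łukasiewicz ¬ gives 1 − 0.45 = 0.55
  ¬p2: Łukasiewicz ¬ gives 1 − 0.21 = 0.79
  (¬p2 ∧ p1) = min(0.79, 0.45) = 0.45
  (p2 → p1): min(1, 1 − 0.21 + 0.45) = 1
  ¬(p2 → p1): Łukasiewicz ¬ gives 1 − 1 = 0
  ((¬p2 ∧ p1) ∧ ¬(p2 → p1)) = min(0.45, 0) = 0
  (¬p1 ∨ ((¬p2 ∧ p1) ∧ ¬(p2 → p1))) = max(0.55, 0) = 0.55
  ((¬p1 ∨ (p1 ∧ (p2 → p1))) → (¬p1 ∨ ((¬p2 ∧ p1) ∧ ¬(p2 → p1)))): min(1, 1 − 0.55 + 0.55) = 1
  Łukasiewicz value = 1
Difference: 0 − 1 = -1.00

-1.00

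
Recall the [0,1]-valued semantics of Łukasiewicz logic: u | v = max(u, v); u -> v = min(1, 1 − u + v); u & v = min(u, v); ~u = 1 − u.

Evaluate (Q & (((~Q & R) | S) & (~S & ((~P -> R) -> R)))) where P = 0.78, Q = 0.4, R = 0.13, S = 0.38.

~Q: Łukasiewicz ¬ gives 1 − 0.4 = 0.6
(~Q & R) = min(0.6, 0.13) = 0.13
((~Q & R) | S) = max(0.13, 0.38) = 0.38
~S: Łukasiewicz ¬ gives 1 − 0.38 = 0.62
~P: Łukasiewicz ¬ gives 1 − 0.78 = 0.22
(~P -> R): min(1, 1 − 0.22 + 0.13) = 0.91
((~P -> R) -> R): min(1, 1 − 0.91 + 0.13) = 0.22
(~S & ((~P -> R) -> R)) = min(0.62, 0.22) = 0.22
(((~Q & R) | S) & (~S & ((~P -> R) -> R))) = min(0.38, 0.22) = 0.22
(Q & (((~Q & R) | S) & (~S & ((~P -> R) -> R)))) = min(0.4, 0.22) = 0.22

0.22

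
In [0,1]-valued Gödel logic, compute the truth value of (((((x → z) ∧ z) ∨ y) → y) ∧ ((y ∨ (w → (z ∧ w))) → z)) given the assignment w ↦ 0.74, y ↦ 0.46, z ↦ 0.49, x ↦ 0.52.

0.46

(x → z): 0.52 > 0.49, so result = 0.49
((x → z) ∧ z) = min(0.49, 0.49) = 0.49
(((x → z) ∧ z) ∨ y) = max(0.49, 0.46) = 0.49
((((x → z) ∧ z) ∨ y) → y): 0.49 > 0.46, so result = 0.46
(z ∧ w) = min(0.49, 0.74) = 0.49
(w → (z ∧ w)): 0.74 > 0.49, so result = 0.49
(y ∨ (w → (z ∧ w))) = max(0.46, 0.49) = 0.49
((y ∨ (w → (z ∧ w))) → z): 0.49 ≤ 0.49, so result = 1
(((((x → z) ∧ z) ∨ y) → y) ∧ ((y ∨ (w → (z ∧ w))) → z)) = min(0.46, 1) = 0.46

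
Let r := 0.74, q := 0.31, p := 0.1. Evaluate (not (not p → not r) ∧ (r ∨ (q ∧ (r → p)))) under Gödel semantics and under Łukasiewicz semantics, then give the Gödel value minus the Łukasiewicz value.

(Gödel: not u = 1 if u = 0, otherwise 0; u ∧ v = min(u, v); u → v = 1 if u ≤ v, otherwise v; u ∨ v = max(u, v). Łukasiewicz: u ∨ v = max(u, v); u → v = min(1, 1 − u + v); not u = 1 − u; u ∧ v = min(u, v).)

Gödel evaluation:
  not p: Gödel ¬ of 0.1 = 0 (operand ≠ 0)
  not r: Gödel ¬ of 0.74 = 0 (operand ≠ 0)
  (not p → not r): 0 ≤ 0, so result = 1
  not (not p → not r): Gödel ¬ of 1 = 0 (operand ≠ 0)
  (r → p): 0.74 > 0.1, so result = 0.1
  (q ∧ (r → p)) = min(0.31, 0.1) = 0.1
  (r ∨ (q ∧ (r → p))) = max(0.74, 0.1) = 0.74
  (not (not p → not r) ∧ (r ∨ (q ∧ (r → p)))) = min(0, 0.74) = 0
  Gödel value = 0
Łukasiewicz evaluation:
  not p: Łukasiewicz ¬ gives 1 − 0.1 = 0.9
  not r: Łukasiewicz ¬ gives 1 − 0.74 = 0.26
  (not p → not r): min(1, 1 − 0.9 + 0.26) = 0.36
  not (not p → not r): Łukasiewicz ¬ gives 1 − 0.36 = 0.64
  (r → p): min(1, 1 − 0.74 + 0.1) = 0.36
  (q ∧ (r → p)) = min(0.31, 0.36) = 0.31
  (r ∨ (q ∧ (r → p))) = max(0.74, 0.31) = 0.74
  (not (not p → not r) ∧ (r ∨ (q ∧ (r → p)))) = min(0.64, 0.74) = 0.64
  Łukasiewicz value = 0.64
Difference: 0 − 0.64 = -0.64

-0.64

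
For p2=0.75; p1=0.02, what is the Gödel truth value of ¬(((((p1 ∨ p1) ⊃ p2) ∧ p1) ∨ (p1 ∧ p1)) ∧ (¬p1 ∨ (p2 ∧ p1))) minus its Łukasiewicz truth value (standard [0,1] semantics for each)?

-0.98

Gödel evaluation:
  (p1 ∨ p1) = max(0.02, 0.02) = 0.02
  ((p1 ∨ p1) ⊃ p2): 0.02 ≤ 0.75, so result = 1
  (((p1 ∨ p1) ⊃ p2) ∧ p1) = min(1, 0.02) = 0.02
  (p1 ∧ p1) = min(0.02, 0.02) = 0.02
  ((((p1 ∨ p1) ⊃ p2) ∧ p1) ∨ (p1 ∧ p1)) = max(0.02, 0.02) = 0.02
  ¬p1: Gödel ¬ of 0.02 = 0 (operand ≠ 0)
  (p2 ∧ p1) = min(0.75, 0.02) = 0.02
  (¬p1 ∨ (p2 ∧ p1)) = max(0, 0.02) = 0.02
  (((((p1 ∨ p1) ⊃ p2) ∧ p1) ∨ (p1 ∧ p1)) ∧ (¬p1 ∨ (p2 ∧ p1))) = min(0.02, 0.02) = 0.02
  ¬(((((p1 ∨ p1) ⊃ p2) ∧ p1) ∨ (p1 ∧ p1)) ∧ (¬p1 ∨ (p2 ∧ p1))): Gödel ¬ of 0.02 = 0 (operand ≠ 0)
  Gödel value = 0
Łukasiewicz evaluation:
  (p1 ∨ p1) = max(0.02, 0.02) = 0.02
  ((p1 ∨ p1) ⊃ p2): min(1, 1 − 0.02 + 0.75) = 1
  (((p1 ∨ p1) ⊃ p2) ∧ p1) = min(1, 0.02) = 0.02
  (p1 ∧ p1) = min(0.02, 0.02) = 0.02
  ((((p1 ∨ p1) ⊃ p2) ∧ p1) ∨ (p1 ∧ p1)) = max(0.02, 0.02) = 0.02
  ¬p1: Łukasiewicz ¬ gives 1 − 0.02 = 0.98
  (p2 ∧ p1) = min(0.75, 0.02) = 0.02
  (¬p1 ∨ (p2 ∧ p1)) = max(0.98, 0.02) = 0.98
  (((((p1 ∨ p1) ⊃ p2) ∧ p1) ∨ (p1 ∧ p1)) ∧ (¬p1 ∨ (p2 ∧ p1))) = min(0.02, 0.98) = 0.02
  ¬(((((p1 ∨ p1) ⊃ p2) ∧ p1) ∨ (p1 ∧ p1)) ∧ (¬p1 ∨ (p2 ∧ p1))): Łukasiewicz ¬ gives 1 − 0.02 = 0.98
  Łukasiewicz value = 0.98
Difference: 0 − 0.98 = -0.98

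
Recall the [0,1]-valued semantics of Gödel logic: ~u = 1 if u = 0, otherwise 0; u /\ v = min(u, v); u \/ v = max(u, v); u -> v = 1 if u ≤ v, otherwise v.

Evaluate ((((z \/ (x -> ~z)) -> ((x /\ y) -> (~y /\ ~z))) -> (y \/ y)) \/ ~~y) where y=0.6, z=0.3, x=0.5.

1.00

~z: Gödel ¬ of 0.3 = 0 (operand ≠ 0)
(x -> ~z): 0.5 > 0, so result = 0
(z \/ (x -> ~z)) = max(0.3, 0) = 0.3
(x /\ y) = min(0.5, 0.6) = 0.5
~y: Gödel ¬ of 0.6 = 0 (operand ≠ 0)
~z: Gödel ¬ of 0.3 = 0 (operand ≠ 0)
(~y /\ ~z) = min(0, 0) = 0
((x /\ y) -> (~y /\ ~z)): 0.5 > 0, so result = 0
((z \/ (x -> ~z)) -> ((x /\ y) -> (~y /\ ~z))): 0.3 > 0, so result = 0
(y \/ y) = max(0.6, 0.6) = 0.6
(((z \/ (x -> ~z)) -> ((x /\ y) -> (~y /\ ~z))) -> (y \/ y)): 0 ≤ 0.6, so result = 1
~y: Gödel ¬ of 0.6 = 0 (operand ≠ 0)
~~y: Gödel ¬ of 0 = 1 (operand is 0)
((((z \/ (x -> ~z)) -> ((x /\ y) -> (~y /\ ~z))) -> (y \/ y)) \/ ~~y) = max(1, 1) = 1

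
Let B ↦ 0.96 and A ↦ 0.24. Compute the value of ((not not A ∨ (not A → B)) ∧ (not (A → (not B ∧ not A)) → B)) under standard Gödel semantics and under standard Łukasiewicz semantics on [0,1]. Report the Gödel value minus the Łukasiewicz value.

-0.04

Gödel evaluation:
  not A: Gödel ¬ of 0.24 = 0 (operand ≠ 0)
  not not A: Gödel ¬ of 0 = 1 (operand is 0)
  not A: Gödel ¬ of 0.24 = 0 (operand ≠ 0)
  (not A → B): 0 ≤ 0.96, so result = 1
  (not not A ∨ (not A → B)) = max(1, 1) = 1
  not B: Gödel ¬ of 0.96 = 0 (operand ≠ 0)
  not A: Gödel ¬ of 0.24 = 0 (operand ≠ 0)
  (not B ∧ not A) = min(0, 0) = 0
  (A → (not B ∧ not A)): 0.24 > 0, so result = 0
  not (A → (not B ∧ not A)): Gödel ¬ of 0 = 1 (operand is 0)
  (not (A → (not B ∧ not A)) → B): 1 > 0.96, so result = 0.96
  ((not not A ∨ (not A → B)) ∧ (not (A → (not B ∧ not A)) → B)) = min(1, 0.96) = 0.96
  Gödel value = 0.96
Łukasiewicz evaluation:
  not A: Łukasiewicz ¬ gives 1 − 0.24 = 0.76
  not not A: Łukasiewicz ¬ gives 1 − 0.76 = 0.24
  not A: Łukasiewicz ¬ gives 1 − 0.24 = 0.76
  (not A → B): min(1, 1 − 0.76 + 0.96) = 1
  (not not A ∨ (not A → B)) = max(0.24, 1) = 1
  not B: Łukasiewicz ¬ gives 1 − 0.96 = 0.04
  not A: Łukasiewicz ¬ gives 1 − 0.24 = 0.76
  (not B ∧ not A) = min(0.04, 0.76) = 0.04
  (A → (not B ∧ not A)): min(1, 1 − 0.24 + 0.04) = 0.8
  not (A → (not B ∧ not A)): Łukasiewicz ¬ gives 1 − 0.8 = 0.2
  (not (A → (not B ∧ not A)) → B): min(1, 1 − 0.2 + 0.96) = 1
  ((not not A ∨ (not A → B)) ∧ (not (A → (not B ∧ not A)) → B)) = min(1, 1) = 1
  Łukasiewicz value = 1
Difference: 0.96 − 1 = -0.04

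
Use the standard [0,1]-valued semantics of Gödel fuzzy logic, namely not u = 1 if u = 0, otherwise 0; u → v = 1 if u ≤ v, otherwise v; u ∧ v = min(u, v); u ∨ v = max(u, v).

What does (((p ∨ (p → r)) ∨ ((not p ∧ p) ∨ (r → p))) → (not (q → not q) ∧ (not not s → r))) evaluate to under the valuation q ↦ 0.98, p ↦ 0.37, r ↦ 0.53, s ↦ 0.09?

0.53

(p → r): 0.37 ≤ 0.53, so result = 1
(p ∨ (p → r)) = max(0.37, 1) = 1
not p: Gödel ¬ of 0.37 = 0 (operand ≠ 0)
(not p ∧ p) = min(0, 0.37) = 0
(r → p): 0.53 > 0.37, so result = 0.37
((not p ∧ p) ∨ (r → p)) = max(0, 0.37) = 0.37
((p ∨ (p → r)) ∨ ((not p ∧ p) ∨ (r → p))) = max(1, 0.37) = 1
not q: Gödel ¬ of 0.98 = 0 (operand ≠ 0)
(q → not q): 0.98 > 0, so result = 0
not (q → not q): Gödel ¬ of 0 = 1 (operand is 0)
not s: Gödel ¬ of 0.09 = 0 (operand ≠ 0)
not not s: Gödel ¬ of 0 = 1 (operand is 0)
(not not s → r): 1 > 0.53, so result = 0.53
(not (q → not q) ∧ (not not s → r)) = min(1, 0.53) = 0.53
(((p ∨ (p → r)) ∨ ((not p ∧ p) ∨ (r → p))) → (not (q → not q) ∧ (not not s → r))): 1 > 0.53, so result = 0.53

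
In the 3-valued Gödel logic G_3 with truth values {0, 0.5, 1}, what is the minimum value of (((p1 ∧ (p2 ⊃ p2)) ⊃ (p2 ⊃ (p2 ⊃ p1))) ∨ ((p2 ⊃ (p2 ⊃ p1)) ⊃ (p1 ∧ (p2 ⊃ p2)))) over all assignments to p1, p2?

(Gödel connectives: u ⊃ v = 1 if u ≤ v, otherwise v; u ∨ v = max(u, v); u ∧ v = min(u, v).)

1.00

Every assignment gives 1. For instance at p1 = 0, p2 = 0:
  (p2 ⊃ p2): 0 ≤ 0, so result = 1
  (p1 ∧ (p2 ⊃ p2)) = min(0, 1) = 0
  (p2 ⊃ p1): 0 ≤ 0, so result = 1
  (p2 ⊃ (p2 ⊃ p1)): 0 ≤ 1, so result = 1
  ((p1 ∧ (p2 ⊃ p2)) ⊃ (p2 ⊃ (p2 ⊃ p1))): 0 ≤ 1, so result = 1
  (p2 ⊃ p1): 0 ≤ 0, so result = 1
  (p2 ⊃ (p2 ⊃ p1)): 0 ≤ 1, so result = 1
  (p2 ⊃ p2): 0 ≤ 0, so result = 1
  (p1 ∧ (p2 ⊃ p2)) = min(0, 1) = 0
  ((p2 ⊃ (p2 ⊃ p1)) ⊃ (p1 ∧ (p2 ⊃ p2))): 1 > 0, so result = 0
  (((p1 ∧ (p2 ⊃ p2)) ⊃ (p2 ⊃ (p2 ⊃ p1))) ∨ ((p2 ⊃ (p2 ⊃ p1)) ⊃ (p1 ∧ (p2 ⊃ p2)))) = max(1, 0) = 1
All 9 assignments give value 1 — the formula is a G_3-tautology.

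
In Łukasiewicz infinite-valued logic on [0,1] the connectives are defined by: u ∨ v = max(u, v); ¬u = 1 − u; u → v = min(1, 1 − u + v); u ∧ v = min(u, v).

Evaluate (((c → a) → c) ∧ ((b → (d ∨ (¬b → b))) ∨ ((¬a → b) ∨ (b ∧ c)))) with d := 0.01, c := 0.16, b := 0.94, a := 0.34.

(c → a): min(1, 1 − 0.16 + 0.34) = 1
((c → a) → c): min(1, 1 − 1 + 0.16) = 0.16
¬b: Łukasiewicz ¬ gives 1 − 0.94 = 0.06
(¬b → b): min(1, 1 − 0.06 + 0.94) = 1
(d ∨ (¬b → b)) = max(0.01, 1) = 1
(b → (d ∨ (¬b → b))): min(1, 1 − 0.94 + 1) = 1
¬a: Łukasiewicz ¬ gives 1 − 0.34 = 0.66
(¬a → b): min(1, 1 − 0.66 + 0.94) = 1
(b ∧ c) = min(0.94, 0.16) = 0.16
((¬a → b) ∨ (b ∧ c)) = max(1, 0.16) = 1
((b → (d ∨ (¬b → b))) ∨ ((¬a → b) ∨ (b ∧ c))) = max(1, 1) = 1
(((c → a) → c) ∧ ((b → (d ∨ (¬b → b))) ∨ ((¬a → b) ∨ (b ∧ c)))) = min(0.16, 1) = 0.16

0.16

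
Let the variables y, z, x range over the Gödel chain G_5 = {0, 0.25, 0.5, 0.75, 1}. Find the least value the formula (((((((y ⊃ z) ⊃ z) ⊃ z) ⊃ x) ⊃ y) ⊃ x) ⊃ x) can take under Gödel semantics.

0.25

The minimum is attained at y = 0, z = 0, x = 0.25:
  (y ⊃ z): 0 ≤ 0, so result = 1
  ((y ⊃ z) ⊃ z): 1 > 0, so result = 0
  (((y ⊃ z) ⊃ z) ⊃ z): 0 ≤ 0, so result = 1
  ((((y ⊃ z) ⊃ z) ⊃ z) ⊃ x): 1 > 0.25, so result = 0.25
  (((((y ⊃ z) ⊃ z) ⊃ z) ⊃ x) ⊃ y): 0.25 > 0, so result = 0
  ((((((y ⊃ z) ⊃ z) ⊃ z) ⊃ x) ⊃ y) ⊃ x): 0 ≤ 0.25, so result = 1
  (((((((y ⊃ z) ⊃ z) ⊃ z) ⊃ x) ⊃ y) ⊃ x) ⊃ x): 1 > 0.25, so result = 0.25
Checking all 125 assignments confirms none give a value below 0.25.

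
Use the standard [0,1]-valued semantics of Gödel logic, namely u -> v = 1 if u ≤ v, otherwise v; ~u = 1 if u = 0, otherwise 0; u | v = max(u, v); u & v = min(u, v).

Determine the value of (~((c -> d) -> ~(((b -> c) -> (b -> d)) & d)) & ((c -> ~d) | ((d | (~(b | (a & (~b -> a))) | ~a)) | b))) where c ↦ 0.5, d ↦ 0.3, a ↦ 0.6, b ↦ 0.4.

(c -> d): 0.5 > 0.3, so result = 0.3
(b -> c): 0.4 ≤ 0.5, so result = 1
(b -> d): 0.4 > 0.3, so result = 0.3
((b -> c) -> (b -> d)): 1 > 0.3, so result = 0.3
(((b -> c) -> (b -> d)) & d) = min(0.3, 0.3) = 0.3
~(((b -> c) -> (b -> d)) & d): Gödel ¬ of 0.3 = 0 (operand ≠ 0)
((c -> d) -> ~(((b -> c) -> (b -> d)) & d)): 0.3 > 0, so result = 0
~((c -> d) -> ~(((b -> c) -> (b -> d)) & d)): Gödel ¬ of 0 = 1 (operand is 0)
~d: Gödel ¬ of 0.3 = 0 (operand ≠ 0)
(c -> ~d): 0.5 > 0, so result = 0
~b: Gödel ¬ of 0.4 = 0 (operand ≠ 0)
(~b -> a): 0 ≤ 0.6, so result = 1
(a & (~b -> a)) = min(0.6, 1) = 0.6
(b | (a & (~b -> a))) = max(0.4, 0.6) = 0.6
~(b | (a & (~b -> a))): Gödel ¬ of 0.6 = 0 (operand ≠ 0)
~a: Gödel ¬ of 0.6 = 0 (operand ≠ 0)
(~(b | (a & (~b -> a))) | ~a) = max(0, 0) = 0
(d | (~(b | (a & (~b -> a))) | ~a)) = max(0.3, 0) = 0.3
((d | (~(b | (a & (~b -> a))) | ~a)) | b) = max(0.3, 0.4) = 0.4
((c -> ~d) | ((d | (~(b | (a & (~b -> a))) | ~a)) | b)) = max(0, 0.4) = 0.4
(~((c -> d) -> ~(((b -> c) -> (b -> d)) & d)) & ((c -> ~d) | ((d | (~(b | (a & (~b -> a))) | ~a)) | b))) = min(1, 0.4) = 0.4

0.40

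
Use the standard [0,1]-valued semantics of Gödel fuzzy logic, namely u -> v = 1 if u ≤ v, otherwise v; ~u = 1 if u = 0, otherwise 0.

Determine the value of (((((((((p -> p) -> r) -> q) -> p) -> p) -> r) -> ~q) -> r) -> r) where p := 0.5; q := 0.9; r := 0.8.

(p -> p): 0.5 ≤ 0.5, so result = 1
((p -> p) -> r): 1 > 0.8, so result = 0.8
(((p -> p) -> r) -> q): 0.8 ≤ 0.9, so result = 1
((((p -> p) -> r) -> q) -> p): 1 > 0.5, so result = 0.5
(((((p -> p) -> r) -> q) -> p) -> p): 0.5 ≤ 0.5, so result = 1
((((((p -> p) -> r) -> q) -> p) -> p) -> r): 1 > 0.8, so result = 0.8
~q: Gödel ¬ of 0.9 = 0 (operand ≠ 0)
(((((((p -> p) -> r) -> q) -> p) -> p) -> r) -> ~q): 0.8 > 0, so result = 0
((((((((p -> p) -> r) -> q) -> p) -> p) -> r) -> ~q) -> r): 0 ≤ 0.8, so result = 1
(((((((((p -> p) -> r) -> q) -> p) -> p) -> r) -> ~q) -> r) -> r): 1 > 0.8, so result = 0.8

0.80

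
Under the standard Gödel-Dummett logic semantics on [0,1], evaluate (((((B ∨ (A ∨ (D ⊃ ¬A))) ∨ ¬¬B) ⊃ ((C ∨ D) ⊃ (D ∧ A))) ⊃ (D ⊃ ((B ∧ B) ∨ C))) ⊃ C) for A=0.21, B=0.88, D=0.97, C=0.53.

0.53

¬A: Gödel ¬ of 0.21 = 0 (operand ≠ 0)
(D ⊃ ¬A): 0.97 > 0, so result = 0
(A ∨ (D ⊃ ¬A)) = max(0.21, 0) = 0.21
(B ∨ (A ∨ (D ⊃ ¬A))) = max(0.88, 0.21) = 0.88
¬B: Gödel ¬ of 0.88 = 0 (operand ≠ 0)
¬¬B: Gödel ¬ of 0 = 1 (operand is 0)
((B ∨ (A ∨ (D ⊃ ¬A))) ∨ ¬¬B) = max(0.88, 1) = 1
(C ∨ D) = max(0.53, 0.97) = 0.97
(D ∧ A) = min(0.97, 0.21) = 0.21
((C ∨ D) ⊃ (D ∧ A)): 0.97 > 0.21, so result = 0.21
(((B ∨ (A ∨ (D ⊃ ¬A))) ∨ ¬¬B) ⊃ ((C ∨ D) ⊃ (D ∧ A))): 1 > 0.21, so result = 0.21
(B ∧ B) = min(0.88, 0.88) = 0.88
((B ∧ B) ∨ C) = max(0.88, 0.53) = 0.88
(D ⊃ ((B ∧ B) ∨ C)): 0.97 > 0.88, so result = 0.88
((((B ∨ (A ∨ (D ⊃ ¬A))) ∨ ¬¬B) ⊃ ((C ∨ D) ⊃ (D ∧ A))) ⊃ (D ⊃ ((B ∧ B) ∨ C))): 0.21 ≤ 0.88, so result = 1
(((((B ∨ (A ∨ (D ⊃ ¬A))) ∨ ¬¬B) ⊃ ((C ∨ D) ⊃ (D ∧ A))) ⊃ (D ⊃ ((B ∧ B) ∨ C))) ⊃ C): 1 > 0.53, so result = 0.53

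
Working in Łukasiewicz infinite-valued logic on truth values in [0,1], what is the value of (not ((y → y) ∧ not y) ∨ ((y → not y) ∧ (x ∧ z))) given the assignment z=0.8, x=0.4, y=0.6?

(y → y): min(1, 1 − 0.6 + 0.6) = 1
not y: Łukasiewicz ¬ gives 1 − 0.6 = 0.4
((y → y) ∧ not y) = min(1, 0.4) = 0.4
not ((y → y) ∧ not y): Łukasiewicz ¬ gives 1 − 0.4 = 0.6
not y: Łukasiewicz ¬ gives 1 − 0.6 = 0.4
(y → not y): min(1, 1 − 0.6 + 0.4) = 0.8
(x ∧ z) = min(0.4, 0.8) = 0.4
((y → not y) ∧ (x ∧ z)) = min(0.8, 0.4) = 0.4
(not ((y → y) ∧ not y) ∨ ((y → not y) ∧ (x ∧ z))) = max(0.6, 0.4) = 0.6

0.60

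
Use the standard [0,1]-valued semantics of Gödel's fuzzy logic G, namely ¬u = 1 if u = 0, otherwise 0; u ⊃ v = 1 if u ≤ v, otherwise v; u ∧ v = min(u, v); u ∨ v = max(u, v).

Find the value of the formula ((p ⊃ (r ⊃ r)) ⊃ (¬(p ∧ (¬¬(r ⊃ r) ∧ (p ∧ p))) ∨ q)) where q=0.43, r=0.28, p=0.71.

(r ⊃ r): 0.28 ≤ 0.28, so result = 1
(p ⊃ (r ⊃ r)): 0.71 ≤ 1, so result = 1
(r ⊃ r): 0.28 ≤ 0.28, so result = 1
¬(r ⊃ r): Gödel ¬ of 1 = 0 (operand ≠ 0)
¬¬(r ⊃ r): Gödel ¬ of 0 = 1 (operand is 0)
(p ∧ p) = min(0.71, 0.71) = 0.71
(¬¬(r ⊃ r) ∧ (p ∧ p)) = min(1, 0.71) = 0.71
(p ∧ (¬¬(r ⊃ r) ∧ (p ∧ p))) = min(0.71, 0.71) = 0.71
¬(p ∧ (¬¬(r ⊃ r) ∧ (p ∧ p))): Gödel ¬ of 0.71 = 0 (operand ≠ 0)
(¬(p ∧ (¬¬(r ⊃ r) ∧ (p ∧ p))) ∨ q) = max(0, 0.43) = 0.43
((p ⊃ (r ⊃ r)) ⊃ (¬(p ∧ (¬¬(r ⊃ r) ∧ (p ∧ p))) ∨ q)): 1 > 0.43, so result = 0.43

0.43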